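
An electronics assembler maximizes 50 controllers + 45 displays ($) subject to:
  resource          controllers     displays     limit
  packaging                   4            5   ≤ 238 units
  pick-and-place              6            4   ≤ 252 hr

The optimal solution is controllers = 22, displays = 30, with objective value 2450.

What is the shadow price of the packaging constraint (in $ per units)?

5

Check each constraint at x*: packaging 238/238 (tight); pick-and-place 252/252 (tight).
Dual feasibility on the basic columns requires 4·y_packaging + 6·y_pick-and-place = 50, 5·y_packaging + 4·y_pick-and-place = 45.
Solving: y_packaging = 5, y_pick-and-place = 5.
Shadow price of packaging = 5.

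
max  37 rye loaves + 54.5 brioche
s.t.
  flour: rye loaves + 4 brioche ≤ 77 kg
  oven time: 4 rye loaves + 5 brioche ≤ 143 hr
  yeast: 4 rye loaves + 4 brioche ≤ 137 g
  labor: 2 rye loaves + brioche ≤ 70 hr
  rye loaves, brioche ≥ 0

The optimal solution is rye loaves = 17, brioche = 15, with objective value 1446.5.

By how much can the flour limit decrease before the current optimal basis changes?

Binding constraints: flour, oven time. The basis is B = [[1,4],[4,5]] with det -11.
Per unit decrease in flour, x* moves by d = (0.4545, -0.3636).
The basis stays optimal until yeast becomes binding; allowable decrease = 24.75 kg.

24.75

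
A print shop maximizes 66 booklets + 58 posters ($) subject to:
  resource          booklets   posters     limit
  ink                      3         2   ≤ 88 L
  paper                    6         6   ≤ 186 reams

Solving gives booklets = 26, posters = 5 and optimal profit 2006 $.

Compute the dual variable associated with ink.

Both ink and paper are binding at x*.
The binding rows give the dual system: 3·y_ink + 6·y_paper = 66 and 2·y_ink + 6·y_paper = 58.
→ y_ink = 8 and y_paper = 7.
Shadow price of ink = 8.

8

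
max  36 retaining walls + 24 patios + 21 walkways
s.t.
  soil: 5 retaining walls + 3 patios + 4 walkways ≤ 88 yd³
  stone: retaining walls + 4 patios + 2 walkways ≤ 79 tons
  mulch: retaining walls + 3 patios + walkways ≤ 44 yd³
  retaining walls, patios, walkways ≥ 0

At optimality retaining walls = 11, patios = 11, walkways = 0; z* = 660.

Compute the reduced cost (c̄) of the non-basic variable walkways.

At the optimum: soil uses 88 of 88 (binding); stone uses 55 of 79 (slack = 24); mulch uses 44 of 44 (binding).
By complementary slackness, y = 0 for the non-binding constraint.
Dual feasibility on the basic columns requires 5·y_soil + 1·y_mulch = 36, 3·y_soil + 3·y_mulch = 24.
Solving: y_soil = 7, y_mulch = 1.
Reduced cost of walkways: c₃ − yᵀa₃ = 21 − (7·4 + 1·1) = 21 − 29 = -8.

-8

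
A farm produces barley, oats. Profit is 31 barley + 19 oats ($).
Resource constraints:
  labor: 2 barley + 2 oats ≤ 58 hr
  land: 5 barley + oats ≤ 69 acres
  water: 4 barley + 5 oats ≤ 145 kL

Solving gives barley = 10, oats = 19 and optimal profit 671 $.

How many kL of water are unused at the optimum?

10

water used = 4·10 + 5·19 = 135; slack = 145 − 135 = 10.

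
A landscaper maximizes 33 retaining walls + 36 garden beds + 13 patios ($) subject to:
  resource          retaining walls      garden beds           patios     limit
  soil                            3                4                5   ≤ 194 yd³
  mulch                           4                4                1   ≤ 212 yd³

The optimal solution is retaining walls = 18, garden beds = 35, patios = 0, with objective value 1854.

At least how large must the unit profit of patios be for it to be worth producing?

21

Both soil and mulch are binding at x*.
The binding rows give the dual system: 3·y_soil + 4·y_mulch = 33 and 4·y_soil + 4·y_mulch = 36.
Solving: y_soil = 3, y_mulch = 6.
patios enters the basis when its profit ≥ yᵀa₃ = 3·5 + 6·1 = 21.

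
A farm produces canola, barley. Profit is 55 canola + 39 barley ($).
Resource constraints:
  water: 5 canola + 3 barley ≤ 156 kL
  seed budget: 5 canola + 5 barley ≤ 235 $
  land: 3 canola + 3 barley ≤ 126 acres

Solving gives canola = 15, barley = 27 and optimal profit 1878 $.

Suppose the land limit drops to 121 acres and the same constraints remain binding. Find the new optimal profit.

Binding: water and land. Non-binding: seed budget (25 unused).
Since seed budget is not tight, its dual is 0.
Dual feasibility on the basic columns requires 5·y_water + 3·y_land = 55, 3·y_water + 3·y_land = 39.
This yields shadow prices y_water = 8, y_land = 5.
Δz = y_land·Δb = 5 × (-5) = -25, so new z* = 1878 − 25 = 1853.

1853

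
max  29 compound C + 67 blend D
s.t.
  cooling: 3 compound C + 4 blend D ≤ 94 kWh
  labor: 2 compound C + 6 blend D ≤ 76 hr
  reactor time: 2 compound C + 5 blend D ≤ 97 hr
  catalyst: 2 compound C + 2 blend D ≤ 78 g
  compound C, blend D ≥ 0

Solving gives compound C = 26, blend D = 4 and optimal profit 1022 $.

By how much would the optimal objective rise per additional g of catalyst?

At the optimum: cooling uses 94 of 94 (binding); labor uses 76 of 76 (binding); reactor time uses 72 of 97 (slack = 25); catalyst uses 60 of 78 (slack = 18).
By complementary slackness, y = 0 for the non-binding constraints.
Dual feasibility on the basic columns requires 3·y_cooling + 2·y_labor = 29, 4·y_cooling + 6·y_labor = 67.
→ y_cooling = 4 and y_labor = 8.5.
Shadow price of catalyst = 0.

0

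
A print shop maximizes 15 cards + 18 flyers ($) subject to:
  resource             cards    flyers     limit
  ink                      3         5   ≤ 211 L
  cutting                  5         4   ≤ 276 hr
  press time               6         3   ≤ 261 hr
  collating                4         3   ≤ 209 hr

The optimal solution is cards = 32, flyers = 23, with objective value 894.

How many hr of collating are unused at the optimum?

12

collating used = 4·32 + 3·23 = 197; slack = 209 − 197 = 12.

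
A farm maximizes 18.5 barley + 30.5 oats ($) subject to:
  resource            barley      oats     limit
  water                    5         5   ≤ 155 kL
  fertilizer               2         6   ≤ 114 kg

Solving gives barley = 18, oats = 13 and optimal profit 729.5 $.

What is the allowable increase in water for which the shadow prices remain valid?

130

Binding constraints: water, fertilizer. The basis is B = [[5,5],[2,6]] with det 20.
Per unit increase in water, x* moves by d = (0.3, -0.1).
The basis stays optimal until oats reaches 0; allowable increase = 130 kL.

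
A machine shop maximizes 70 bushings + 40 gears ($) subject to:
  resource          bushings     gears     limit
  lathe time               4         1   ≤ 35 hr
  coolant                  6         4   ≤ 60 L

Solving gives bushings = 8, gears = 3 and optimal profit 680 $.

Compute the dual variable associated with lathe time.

4

At the optimum: lathe time uses 35 of 35 (binding); coolant uses 60 of 60 (binding).
From A_Bᵀ y = c: 4·y_lathe time + 6·y_coolant = 70; 1·y_lathe time + 4·y_coolant = 40.
→ y_lathe time = 4 and y_coolant = 9.
Shadow price of lathe time = 4.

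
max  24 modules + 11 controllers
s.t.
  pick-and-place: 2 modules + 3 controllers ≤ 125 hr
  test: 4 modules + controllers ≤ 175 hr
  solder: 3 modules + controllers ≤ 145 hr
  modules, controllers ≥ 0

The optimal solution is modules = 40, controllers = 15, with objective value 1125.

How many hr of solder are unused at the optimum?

solder used = 3·40 + 1·15 = 135; slack = 145 − 135 = 10.

10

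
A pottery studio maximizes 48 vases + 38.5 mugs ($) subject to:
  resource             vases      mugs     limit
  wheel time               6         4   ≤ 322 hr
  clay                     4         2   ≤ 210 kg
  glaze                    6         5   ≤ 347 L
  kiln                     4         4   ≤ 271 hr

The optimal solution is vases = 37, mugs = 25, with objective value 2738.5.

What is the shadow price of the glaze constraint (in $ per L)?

Check each constraint at x*: wheel time 322/322 (tight); clay 198/210 (slack 12); glaze 347/347 (tight); kiln 248/271 (slack 23).
Slack constraints have shadow price 0 (complementary slackness).
From A_Bᵀ y = c: 6·y_wheel time + 6·y_glaze = 48; 4·y_wheel time + 5·y_glaze = 38.5.
Solving: y_wheel time = 1.5, y_glaze = 6.5.
Shadow price of glaze = 6.5.

6.5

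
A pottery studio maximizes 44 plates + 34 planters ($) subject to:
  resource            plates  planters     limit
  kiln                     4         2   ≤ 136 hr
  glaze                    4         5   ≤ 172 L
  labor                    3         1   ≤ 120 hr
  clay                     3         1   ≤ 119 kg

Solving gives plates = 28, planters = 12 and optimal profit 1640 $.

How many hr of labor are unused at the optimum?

24

labor used = 3·28 + 1·12 = 96; slack = 120 − 96 = 24.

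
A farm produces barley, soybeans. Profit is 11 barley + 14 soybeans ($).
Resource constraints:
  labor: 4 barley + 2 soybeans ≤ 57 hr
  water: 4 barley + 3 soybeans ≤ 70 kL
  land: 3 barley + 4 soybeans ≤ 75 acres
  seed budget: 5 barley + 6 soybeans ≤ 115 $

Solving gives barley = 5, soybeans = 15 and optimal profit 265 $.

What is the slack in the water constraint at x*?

water used = 4·5 + 3·15 = 65; slack = 70 − 65 = 5.

5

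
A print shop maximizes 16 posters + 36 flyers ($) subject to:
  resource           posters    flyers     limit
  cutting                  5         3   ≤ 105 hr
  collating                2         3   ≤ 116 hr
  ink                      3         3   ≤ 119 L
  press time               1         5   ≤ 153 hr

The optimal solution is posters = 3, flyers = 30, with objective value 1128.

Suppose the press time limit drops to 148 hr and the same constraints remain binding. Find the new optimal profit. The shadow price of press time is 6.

1098

Δb = -5, so new z* = 1128 + (6)·(-5) = 1128 − 30 = 1098.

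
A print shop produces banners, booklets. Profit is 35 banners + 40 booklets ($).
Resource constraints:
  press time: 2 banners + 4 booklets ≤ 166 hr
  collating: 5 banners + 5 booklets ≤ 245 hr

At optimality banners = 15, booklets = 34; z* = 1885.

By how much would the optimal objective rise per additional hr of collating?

Check each constraint at x*: press time 166/166 (tight); collating 245/245 (tight).
From A_Bᵀ y = c: 2·y_press time + 5·y_collating = 35; 4·y_press time + 5·y_collating = 40.
Solving: y_press time = 2.5, y_collating = 6.
Shadow price of collating = 6.

6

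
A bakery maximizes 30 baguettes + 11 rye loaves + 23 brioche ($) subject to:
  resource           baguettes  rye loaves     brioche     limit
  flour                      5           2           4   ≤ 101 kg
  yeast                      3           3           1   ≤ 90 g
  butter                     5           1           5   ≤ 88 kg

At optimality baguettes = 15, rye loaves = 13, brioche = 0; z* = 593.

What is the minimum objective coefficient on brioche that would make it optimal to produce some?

Check each constraint at x*: flour 101/101 (tight); yeast 84/90 (slack 6); butter 88/88 (tight).
Slack constraints have shadow price 0 (complementary slackness).
The binding rows give the dual system: 5·y_flour + 5·y_butter = 30 and 2·y_flour + 1·y_butter = 11.
This yields shadow prices y_flour = 5, y_butter = 1.
brioche enters the basis when its profit ≥ yᵀa₃ = 5·4 + 1·5 = 25.

25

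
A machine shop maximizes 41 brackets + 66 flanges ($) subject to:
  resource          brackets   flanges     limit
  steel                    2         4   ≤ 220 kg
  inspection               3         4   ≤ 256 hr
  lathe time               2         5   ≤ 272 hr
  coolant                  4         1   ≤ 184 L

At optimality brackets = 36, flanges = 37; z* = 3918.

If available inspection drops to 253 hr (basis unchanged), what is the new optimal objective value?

3894

Binding: steel and inspection. Non-binding: lathe time (15 unused), coolant (3 unused).
Since lathe time, coolant are not tight, their duals are 0.
Dual feasibility on the basic columns requires 2·y_steel + 3·y_inspection = 41, 4·y_steel + 4·y_inspection = 66.
This yields shadow prices y_steel = 8.5, y_inspection = 8.
Δz = y_inspection·Δb = 8 × (-3) = -24, so new z* = 3918 − 24 = 3894.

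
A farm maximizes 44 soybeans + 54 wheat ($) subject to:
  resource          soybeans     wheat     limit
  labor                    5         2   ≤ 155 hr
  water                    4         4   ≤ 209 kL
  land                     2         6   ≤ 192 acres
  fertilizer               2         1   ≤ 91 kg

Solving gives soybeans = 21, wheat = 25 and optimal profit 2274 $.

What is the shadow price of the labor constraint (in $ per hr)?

6

Check each constraint at x*: labor 155/155 (tight); water 184/209 (slack 25); land 192/192 (tight); fertilizer 67/91 (slack 24).
Slack constraints have shadow price 0 (complementary slackness).
The binding rows give the dual system: 5·y_labor + 2·y_land = 44 and 2·y_labor + 6·y_land = 54.
→ y_labor = 6 and y_land = 7.
Shadow price of labor = 6.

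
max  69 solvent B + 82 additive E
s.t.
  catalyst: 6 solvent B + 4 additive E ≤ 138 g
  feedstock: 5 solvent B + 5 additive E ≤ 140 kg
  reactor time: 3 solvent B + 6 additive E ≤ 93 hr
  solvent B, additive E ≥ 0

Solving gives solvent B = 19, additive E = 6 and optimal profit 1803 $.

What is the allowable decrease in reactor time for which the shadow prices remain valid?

24

Binding constraints: catalyst, reactor time. The basis is B = [[6,4],[3,6]] with det 24.
Per unit decrease in reactor time, x* moves by d = (0.1667, -0.25).
The basis stays optimal until additive E reaches 0; allowable decrease = 24 hr.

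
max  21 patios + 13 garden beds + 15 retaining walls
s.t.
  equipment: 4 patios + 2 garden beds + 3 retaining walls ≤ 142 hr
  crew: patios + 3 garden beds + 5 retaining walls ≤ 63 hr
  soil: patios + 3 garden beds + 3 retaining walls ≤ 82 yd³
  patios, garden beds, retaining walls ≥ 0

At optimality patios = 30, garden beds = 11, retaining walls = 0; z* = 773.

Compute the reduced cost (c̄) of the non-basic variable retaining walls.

Check each constraint at x*: equipment 142/142 (tight); crew 63/63 (tight); soil 63/82 (slack 19).
Since soil is not tight, its dual is 0.
The binding rows give the dual system: 4·y_equipment + 1·y_crew = 21 and 2·y_equipment + 3·y_crew = 13.
→ y_equipment = 5 and y_crew = 1.
Reduced cost of retaining walls: c₃ − yᵀa₃ = 15 − (5·3 + 1·5) = 15 − 20 = -5.

-5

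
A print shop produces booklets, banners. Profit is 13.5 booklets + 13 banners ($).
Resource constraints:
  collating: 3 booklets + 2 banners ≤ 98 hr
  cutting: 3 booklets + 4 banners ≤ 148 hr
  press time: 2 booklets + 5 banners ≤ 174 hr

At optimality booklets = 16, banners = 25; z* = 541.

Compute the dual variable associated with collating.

2.5

Check each constraint at x*: collating 98/98 (tight); cutting 148/148 (tight); press time 157/174 (slack 17).
Slack constraints have shadow price 0 (complementary slackness).
From A_Bᵀ y = c: 3·y_collating + 3·y_cutting = 13.5; 2·y_collating + 4·y_cutting = 13.
Solving: y_collating = 2.5, y_cutting = 2.
Shadow price of collating = 2.5.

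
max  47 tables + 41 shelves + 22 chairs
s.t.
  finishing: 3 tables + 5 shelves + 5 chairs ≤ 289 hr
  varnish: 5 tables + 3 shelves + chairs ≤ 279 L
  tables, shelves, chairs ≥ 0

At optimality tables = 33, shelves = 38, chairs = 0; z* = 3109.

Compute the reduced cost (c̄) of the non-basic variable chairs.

At the optimum: finishing uses 289 of 289 (binding); varnish uses 279 of 279 (binding).
Dual feasibility on the basic columns requires 3·y_finishing + 5·y_varnish = 47, 5·y_finishing + 3·y_varnish = 41.
Solving: y_finishing = 4, y_varnish = 7.
Reduced cost of chairs: c₃ − yᵀa₃ = 22 − (4·5 + 7·1) = 22 − 27 = -5.

-5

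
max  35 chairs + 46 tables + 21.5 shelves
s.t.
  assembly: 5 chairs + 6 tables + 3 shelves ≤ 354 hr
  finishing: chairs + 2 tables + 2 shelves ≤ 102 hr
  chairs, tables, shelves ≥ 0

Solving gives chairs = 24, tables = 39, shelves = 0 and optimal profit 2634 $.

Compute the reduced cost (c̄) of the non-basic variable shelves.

Check each constraint at x*: assembly 354/354 (tight); finishing 102/102 (tight).
The binding rows give the dual system: 5·y_assembly + 1·y_finishing = 35 and 6·y_assembly + 2·y_finishing = 46.
This yields shadow prices y_assembly = 6, y_finishing = 5.
Reduced cost of shelves: c₃ − yᵀa₃ = 21.5 − (6·3 + 5·2) = 21.5 − 28 = -6.5.

-6.5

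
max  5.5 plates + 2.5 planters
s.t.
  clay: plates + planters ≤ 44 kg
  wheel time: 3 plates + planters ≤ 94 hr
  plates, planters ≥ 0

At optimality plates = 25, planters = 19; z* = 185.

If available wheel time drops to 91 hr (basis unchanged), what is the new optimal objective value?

Check each constraint at x*: clay 44/44 (tight); wheel time 94/94 (tight).
The binding rows give the dual system: 1·y_clay + 3·y_wheel time = 5.5 and 1·y_clay + 1·y_wheel time = 2.5.
→ y_clay = 1 and y_wheel time = 1.5.
Δz = y_wheel time·Δb = 1.5 × (-3) = -4.5, so new z* = 185 − 4.5 = 180.5.

180.5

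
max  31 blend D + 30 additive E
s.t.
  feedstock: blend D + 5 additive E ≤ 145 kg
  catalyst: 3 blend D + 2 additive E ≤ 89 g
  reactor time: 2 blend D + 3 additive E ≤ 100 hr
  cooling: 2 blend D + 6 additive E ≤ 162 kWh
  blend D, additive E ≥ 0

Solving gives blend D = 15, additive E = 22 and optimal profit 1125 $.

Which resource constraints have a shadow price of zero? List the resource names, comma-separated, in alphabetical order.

feedstock, reactor time

feedstock: 125/145 (slack 20)
catalyst: 89/89 (binding)
reactor time: 96/100 (slack 4)
cooling: 162/162 (binding)
By complementary slackness, a constraint with positive slack has shadow price 0 → feedstock, reactor time.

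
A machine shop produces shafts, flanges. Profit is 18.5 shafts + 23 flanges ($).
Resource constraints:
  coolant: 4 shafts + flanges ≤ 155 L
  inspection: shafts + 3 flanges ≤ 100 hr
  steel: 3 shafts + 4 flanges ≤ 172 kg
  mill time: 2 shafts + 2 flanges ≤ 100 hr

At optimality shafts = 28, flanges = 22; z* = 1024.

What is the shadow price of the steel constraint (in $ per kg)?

4.5

Binding: steel and mill time. Non-binding: coolant (21 unused), inspection (6 unused).
By complementary slackness, y = 0 for the non-binding constraints.
Dual feasibility on the basic columns requires 3·y_steel + 2·y_mill time = 18.5, 4·y_steel + 2·y_mill time = 23.
This yields shadow prices y_steel = 4.5, y_mill time = 2.5.
Shadow price of steel = 4.5.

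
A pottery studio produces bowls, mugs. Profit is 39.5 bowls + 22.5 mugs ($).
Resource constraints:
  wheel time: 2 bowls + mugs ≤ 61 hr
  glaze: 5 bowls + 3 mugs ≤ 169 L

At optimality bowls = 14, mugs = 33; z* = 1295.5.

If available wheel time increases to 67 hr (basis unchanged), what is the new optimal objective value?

Check each constraint at x*: wheel time 61/61 (tight); glaze 169/169 (tight).
Dual feasibility on the basic columns requires 2·y_wheel time + 5·y_glaze = 39.5, 1·y_wheel time + 3·y_glaze = 22.5.
→ y_wheel time = 6 and y_glaze = 5.5.
Δz = y_wheel time·Δb = 6 × (6) = 36, so new z* = 1295.5 + 36 = 1331.5.

1331.5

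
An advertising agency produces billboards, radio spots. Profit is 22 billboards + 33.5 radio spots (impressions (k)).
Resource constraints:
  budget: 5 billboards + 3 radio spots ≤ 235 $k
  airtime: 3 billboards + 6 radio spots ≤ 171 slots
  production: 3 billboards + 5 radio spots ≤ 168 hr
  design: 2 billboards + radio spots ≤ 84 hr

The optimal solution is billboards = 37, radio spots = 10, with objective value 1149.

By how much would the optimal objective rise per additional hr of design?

3.5

Binding: airtime and design. Non-binding: budget (20 unused), production (7 unused).
Slack constraints have shadow price 0 (complementary slackness).
From A_Bᵀ y = c: 3·y_airtime + 2·y_design = 22; 6·y_airtime + 1·y_design = 33.5.
This yields shadow prices y_airtime = 5, y_design = 3.5.
Shadow price of design = 3.5.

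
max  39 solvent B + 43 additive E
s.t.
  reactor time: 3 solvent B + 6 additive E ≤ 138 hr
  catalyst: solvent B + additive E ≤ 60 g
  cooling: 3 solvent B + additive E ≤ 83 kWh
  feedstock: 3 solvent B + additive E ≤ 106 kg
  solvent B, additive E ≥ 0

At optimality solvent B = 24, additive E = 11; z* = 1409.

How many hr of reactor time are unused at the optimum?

reactor time used = 3·24 + 6·11 = 138; slack = 138 − 138 = 0.

0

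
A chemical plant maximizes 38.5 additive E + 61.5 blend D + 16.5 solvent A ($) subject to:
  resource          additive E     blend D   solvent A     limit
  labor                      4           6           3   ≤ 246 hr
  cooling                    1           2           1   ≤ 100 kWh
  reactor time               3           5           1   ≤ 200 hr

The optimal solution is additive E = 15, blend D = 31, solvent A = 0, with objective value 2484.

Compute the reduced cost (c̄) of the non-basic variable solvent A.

-3

Binding: labor and reactor time. Non-binding: cooling (23 unused).
Slack constraints have shadow price 0 (complementary slackness).
From A_Bᵀ y = c: 4·y_labor + 3·y_reactor time = 38.5; 6·y_labor + 5·y_reactor time = 61.5.
Solving: y_labor = 4, y_reactor time = 7.5.
Reduced cost of solvent A: c₃ − yᵀa₃ = 16.5 − (4·3 + 7.5·1) = 16.5 − 19.5 = -3.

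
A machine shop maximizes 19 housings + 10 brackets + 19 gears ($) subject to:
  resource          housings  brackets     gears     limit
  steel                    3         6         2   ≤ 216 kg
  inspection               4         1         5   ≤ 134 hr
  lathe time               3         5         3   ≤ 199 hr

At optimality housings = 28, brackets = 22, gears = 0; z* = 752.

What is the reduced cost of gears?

-3

At the optimum: steel uses 216 of 216 (binding); inspection uses 134 of 134 (binding); lathe time uses 194 of 199 (slack = 5).
By complementary slackness, y = 0 for the non-binding constraint.
From A_Bᵀ y = c: 3·y_steel + 4·y_inspection = 19; 6·y_steel + 1·y_inspection = 10.
Solving: y_steel = 1, y_inspection = 4.
Reduced cost of gears: c₃ − yᵀa₃ = 19 − (1·2 + 4·5) = 19 − 22 = -3.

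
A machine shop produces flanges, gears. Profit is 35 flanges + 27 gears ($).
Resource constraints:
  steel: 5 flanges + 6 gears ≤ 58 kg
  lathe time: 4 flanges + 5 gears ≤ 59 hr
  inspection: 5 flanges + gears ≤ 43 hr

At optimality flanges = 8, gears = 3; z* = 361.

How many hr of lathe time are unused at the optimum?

12

lathe time used = 4·8 + 5·3 = 47; slack = 59 − 47 = 12.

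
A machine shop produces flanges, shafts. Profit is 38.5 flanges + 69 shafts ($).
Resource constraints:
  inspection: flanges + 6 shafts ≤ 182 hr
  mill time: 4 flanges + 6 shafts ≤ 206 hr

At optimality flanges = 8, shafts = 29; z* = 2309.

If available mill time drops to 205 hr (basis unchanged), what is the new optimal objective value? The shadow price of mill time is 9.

2300

Δb = -1, so new z* = 2309 + (9)·(-1) = 2309 − 9 = 2300.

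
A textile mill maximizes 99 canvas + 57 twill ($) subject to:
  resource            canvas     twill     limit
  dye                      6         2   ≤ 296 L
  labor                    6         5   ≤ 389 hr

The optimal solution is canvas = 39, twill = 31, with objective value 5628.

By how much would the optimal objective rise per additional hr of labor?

At the optimum: dye uses 296 of 296 (binding); labor uses 389 of 389 (binding).
The binding rows give the dual system: 6·y_dye + 6·y_labor = 99 and 2·y_dye + 5·y_labor = 57.
Solving: y_dye = 8.5, y_labor = 8.
Shadow price of labor = 8.

8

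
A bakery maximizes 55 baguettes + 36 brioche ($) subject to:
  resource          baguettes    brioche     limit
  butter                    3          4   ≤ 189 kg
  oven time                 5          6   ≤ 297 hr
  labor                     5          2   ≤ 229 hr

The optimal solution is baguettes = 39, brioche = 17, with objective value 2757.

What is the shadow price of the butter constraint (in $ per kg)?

0

At the optimum: butter uses 185 of 189 (slack = 4); oven time uses 297 of 297 (binding); labor uses 229 of 229 (binding).
Since butter is not tight, its dual is 0.
From A_Bᵀ y = c: 5·y_oven time + 5·y_labor = 55; 6·y_oven time + 2·y_labor = 36.
→ y_oven time = 3.5 and y_labor = 7.5.
Shadow price of butter = 0.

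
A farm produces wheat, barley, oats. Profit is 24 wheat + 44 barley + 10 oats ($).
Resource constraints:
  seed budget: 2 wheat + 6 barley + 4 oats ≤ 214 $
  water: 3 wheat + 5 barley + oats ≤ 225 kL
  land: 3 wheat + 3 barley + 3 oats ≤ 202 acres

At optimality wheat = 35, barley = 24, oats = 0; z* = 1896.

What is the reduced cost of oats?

-3

Binding: seed budget and water. Non-binding: land (25 unused).
By complementary slackness, y = 0 for the non-binding constraint.
From A_Bᵀ y = c: 2·y_seed budget + 3·y_water = 24; 6·y_seed budget + 5·y_water = 44.
→ y_seed budget = 1.5 and y_water = 7.
Reduced cost of oats: c₃ − yᵀa₃ = 10 − (1.5·4 + 7·1) = 10 − 13 = -3.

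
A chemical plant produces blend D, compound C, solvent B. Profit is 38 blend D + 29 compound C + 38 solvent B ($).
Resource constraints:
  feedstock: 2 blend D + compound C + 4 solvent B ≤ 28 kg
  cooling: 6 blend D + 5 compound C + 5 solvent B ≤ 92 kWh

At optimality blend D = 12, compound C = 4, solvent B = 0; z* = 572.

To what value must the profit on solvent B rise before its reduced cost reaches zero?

Both feedstock and cooling are binding at x*.
From A_Bᵀ y = c: 2·y_feedstock + 6·y_cooling = 38; 1·y_feedstock + 5·y_cooling = 29.
This yields shadow prices y_feedstock = 4, y_cooling = 5.
solvent B enters the basis when its profit ≥ yᵀa₃ = 4·4 + 5·5 = 41.

41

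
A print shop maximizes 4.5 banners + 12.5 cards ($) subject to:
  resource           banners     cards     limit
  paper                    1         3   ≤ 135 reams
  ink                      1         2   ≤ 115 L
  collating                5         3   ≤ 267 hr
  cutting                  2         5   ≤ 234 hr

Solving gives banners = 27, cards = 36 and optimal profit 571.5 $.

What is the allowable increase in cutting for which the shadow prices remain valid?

Binding constraints: paper, cutting. The basis is B = [[1,3],[2,5]] with det -1.
Per unit increase in cutting, x* moves by d = (3, -1).
The basis stays optimal until collating becomes binding; allowable increase = 2 hr.

2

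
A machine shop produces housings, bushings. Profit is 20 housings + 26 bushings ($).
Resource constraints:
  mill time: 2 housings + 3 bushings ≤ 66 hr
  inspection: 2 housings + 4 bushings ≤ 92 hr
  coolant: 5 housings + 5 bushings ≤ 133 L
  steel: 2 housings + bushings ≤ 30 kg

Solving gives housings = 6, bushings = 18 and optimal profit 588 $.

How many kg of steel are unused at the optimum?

0

steel used = 2·6 + 1·18 = 30; slack = 30 − 30 = 0.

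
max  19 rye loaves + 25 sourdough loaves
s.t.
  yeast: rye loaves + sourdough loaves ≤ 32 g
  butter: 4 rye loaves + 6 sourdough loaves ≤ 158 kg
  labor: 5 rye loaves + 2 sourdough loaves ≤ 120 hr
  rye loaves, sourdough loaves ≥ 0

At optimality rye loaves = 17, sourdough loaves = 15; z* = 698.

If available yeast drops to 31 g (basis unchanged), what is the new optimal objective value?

691

Check each constraint at x*: yeast 32/32 (tight); butter 158/158 (tight); labor 115/120 (slack 5).
Since labor is not tight, its dual is 0.
From A_Bᵀ y = c: 1·y_yeast + 4·y_butter = 19; 1·y_yeast + 6·y_butter = 25.
This yields shadow prices y_yeast = 7, y_butter = 3.
Δz = y_yeast·Δb = 7 × (-1) = -7, so new z* = 698 − 7 = 691.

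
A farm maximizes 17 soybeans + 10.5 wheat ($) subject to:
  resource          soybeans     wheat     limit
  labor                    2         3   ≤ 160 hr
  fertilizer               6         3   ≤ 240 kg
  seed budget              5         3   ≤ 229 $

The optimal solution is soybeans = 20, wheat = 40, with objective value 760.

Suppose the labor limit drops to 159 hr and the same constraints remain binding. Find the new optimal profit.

Check each constraint at x*: labor 160/160 (tight); fertilizer 240/240 (tight); seed budget 220/229 (slack 9).
Since seed budget is not tight, its dual is 0.
The binding rows give the dual system: 2·y_labor + 6·y_fertilizer = 17 and 3·y_labor + 3·y_fertilizer = 10.5.
This yields shadow prices y_labor = 1, y_fertilizer = 2.5.
Δz = y_labor·Δb = 1 × (-1) = -1, so new z* = 760 − 1 = 759.

759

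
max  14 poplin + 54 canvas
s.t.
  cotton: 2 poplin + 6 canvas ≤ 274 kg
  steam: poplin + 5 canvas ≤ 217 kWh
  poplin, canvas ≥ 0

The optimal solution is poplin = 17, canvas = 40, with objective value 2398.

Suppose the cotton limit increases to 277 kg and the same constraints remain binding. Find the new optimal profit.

2410

Check each constraint at x*: cotton 274/274 (tight); steam 217/217 (tight).
Dual feasibility on the basic columns requires 2·y_cotton + 1·y_steam = 14, 6·y_cotton + 5·y_steam = 54.
This yields shadow prices y_cotton = 4, y_steam = 6.
Δz = y_cotton·Δb = 4 × (3) = 12, so new z* = 2398 + 12 = 2410.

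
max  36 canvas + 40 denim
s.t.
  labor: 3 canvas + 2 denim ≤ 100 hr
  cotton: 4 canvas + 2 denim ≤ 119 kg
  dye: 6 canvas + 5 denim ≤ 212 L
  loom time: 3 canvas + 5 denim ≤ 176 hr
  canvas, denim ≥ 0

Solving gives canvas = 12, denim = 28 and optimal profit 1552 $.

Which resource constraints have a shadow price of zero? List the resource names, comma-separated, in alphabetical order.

labor: 92/100 (slack 8)
cotton: 104/119 (slack 15)
dye: 212/212 (binding)
loom time: 176/176 (binding)
By complementary slackness, a constraint with positive slack has shadow price 0 → cotton, labor.

cotton, labor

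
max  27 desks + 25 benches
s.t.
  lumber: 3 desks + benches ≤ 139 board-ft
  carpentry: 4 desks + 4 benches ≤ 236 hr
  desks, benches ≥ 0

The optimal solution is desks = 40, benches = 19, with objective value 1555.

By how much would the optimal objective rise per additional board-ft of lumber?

1

Check each constraint at x*: lumber 139/139 (tight); carpentry 236/236 (tight).
Dual feasibility on the basic columns requires 3·y_lumber + 4·y_carpentry = 27, 1·y_lumber + 4·y_carpentry = 25.
→ y_lumber = 1 and y_carpentry = 6.
Shadow price of lumber = 1.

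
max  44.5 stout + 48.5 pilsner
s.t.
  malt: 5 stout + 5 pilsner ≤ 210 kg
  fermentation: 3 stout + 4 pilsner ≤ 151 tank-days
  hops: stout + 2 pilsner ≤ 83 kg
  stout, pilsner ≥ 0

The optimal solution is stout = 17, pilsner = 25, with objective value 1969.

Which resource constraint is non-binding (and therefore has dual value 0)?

hops

malt: 210/210 (binding)
fermentation: 151/151 (binding)
hops: 67/83 (slack 16)
By complementary slackness, a constraint with positive slack has shadow price 0 → hops.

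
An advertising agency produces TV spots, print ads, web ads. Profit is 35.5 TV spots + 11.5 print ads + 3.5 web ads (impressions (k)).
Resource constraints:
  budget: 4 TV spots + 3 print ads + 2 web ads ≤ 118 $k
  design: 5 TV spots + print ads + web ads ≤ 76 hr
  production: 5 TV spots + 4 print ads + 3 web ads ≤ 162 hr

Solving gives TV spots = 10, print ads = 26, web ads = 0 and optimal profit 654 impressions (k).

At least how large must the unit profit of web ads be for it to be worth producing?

9.5

Binding: budget and design. Non-binding: production (8 unused).
Slack constraints have shadow price 0 (complementary slackness).
The binding rows give the dual system: 4·y_budget + 5·y_design = 35.5 and 3·y_budget + 1·y_design = 11.5.
→ y_budget = 2 and y_design = 5.5.
web ads enters the basis when its profit ≥ yᵀa₃ = 2·2 + 5.5·1 = 9.5.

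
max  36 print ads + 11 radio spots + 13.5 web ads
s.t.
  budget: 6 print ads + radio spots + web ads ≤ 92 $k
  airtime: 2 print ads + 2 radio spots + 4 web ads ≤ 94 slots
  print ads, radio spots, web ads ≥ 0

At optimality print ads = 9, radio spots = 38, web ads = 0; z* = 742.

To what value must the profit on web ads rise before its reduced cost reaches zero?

Both budget and airtime are binding at x*.
From A_Bᵀ y = c: 6·y_budget + 2·y_airtime = 36; 1·y_budget + 2·y_airtime = 11.
This yields shadow prices y_budget = 5, y_airtime = 3.
web ads enters the basis when its profit ≥ yᵀa₃ = 5·1 + 3·4 = 17.

17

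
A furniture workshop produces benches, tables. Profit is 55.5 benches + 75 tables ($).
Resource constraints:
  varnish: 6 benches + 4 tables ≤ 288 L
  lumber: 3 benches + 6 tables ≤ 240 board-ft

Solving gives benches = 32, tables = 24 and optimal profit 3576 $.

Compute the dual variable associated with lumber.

Both varnish and lumber are binding at x*.
From A_Bᵀ y = c: 6·y_varnish + 3·y_lumber = 55.5; 4·y_varnish + 6·y_lumber = 75.
Solving: y_varnish = 4.5, y_lumber = 9.5.
Shadow price of lumber = 9.5.

9.5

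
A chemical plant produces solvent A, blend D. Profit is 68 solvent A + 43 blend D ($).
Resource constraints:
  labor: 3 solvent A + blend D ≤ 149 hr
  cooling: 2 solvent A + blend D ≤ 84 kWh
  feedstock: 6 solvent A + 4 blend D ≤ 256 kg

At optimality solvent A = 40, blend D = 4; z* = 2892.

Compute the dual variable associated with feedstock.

At the optimum: labor uses 124 of 149 (slack = 25); cooling uses 84 of 84 (binding); feedstock uses 256 of 256 (binding).
By complementary slackness, y = 0 for the non-binding constraint.
The binding rows give the dual system: 2·y_cooling + 6·y_feedstock = 68 and 1·y_cooling + 4·y_feedstock = 43.
Solving: y_cooling = 7, y_feedstock = 9.
Shadow price of feedstock = 9.

9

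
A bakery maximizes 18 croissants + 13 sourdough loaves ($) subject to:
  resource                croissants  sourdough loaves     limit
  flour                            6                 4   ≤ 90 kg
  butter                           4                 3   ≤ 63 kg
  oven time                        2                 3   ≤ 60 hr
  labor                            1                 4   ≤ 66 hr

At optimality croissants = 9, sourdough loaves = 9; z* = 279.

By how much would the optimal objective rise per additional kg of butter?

3

At the optimum: flour uses 90 of 90 (binding); butter uses 63 of 63 (binding); oven time uses 45 of 60 (slack = 15); labor uses 45 of 66 (slack = 21).
By complementary slackness, y = 0 for the non-binding constraints.
From A_Bᵀ y = c: 6·y_flour + 4·y_butter = 18; 4·y_flour + 3·y_butter = 13.
This yields shadow prices y_flour = 1, y_butter = 3.
Shadow price of butter = 3.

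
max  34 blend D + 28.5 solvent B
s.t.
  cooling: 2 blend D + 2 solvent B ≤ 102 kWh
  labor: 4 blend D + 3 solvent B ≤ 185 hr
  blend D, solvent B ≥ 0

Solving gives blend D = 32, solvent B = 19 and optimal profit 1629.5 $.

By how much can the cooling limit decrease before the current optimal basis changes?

9.5

Binding constraints: cooling, labor. The basis is B = [[2,2],[4,3]] with det -2.
Per unit decrease in cooling, x* moves by d = (1.5, -2).
The basis stays optimal until solvent B reaches 0; allowable decrease = 9.5 kWh.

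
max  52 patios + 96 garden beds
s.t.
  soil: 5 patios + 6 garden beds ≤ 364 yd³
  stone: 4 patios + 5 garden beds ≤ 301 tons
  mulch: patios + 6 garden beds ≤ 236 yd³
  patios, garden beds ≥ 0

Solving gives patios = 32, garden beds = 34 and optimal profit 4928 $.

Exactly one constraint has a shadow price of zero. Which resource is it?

stone

soil: 364/364 (binding)
stone: 298/301 (slack 3)
mulch: 236/236 (binding)
By complementary slackness, a constraint with positive slack has shadow price 0 → stone.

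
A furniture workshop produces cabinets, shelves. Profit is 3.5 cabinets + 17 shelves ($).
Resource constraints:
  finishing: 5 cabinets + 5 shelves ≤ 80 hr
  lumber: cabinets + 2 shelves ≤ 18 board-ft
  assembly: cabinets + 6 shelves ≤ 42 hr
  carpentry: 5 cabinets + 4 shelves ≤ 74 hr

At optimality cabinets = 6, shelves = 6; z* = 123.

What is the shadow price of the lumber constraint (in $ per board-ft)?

1

Check each constraint at x*: finishing 60/80 (slack 20); lumber 18/18 (tight); assembly 42/42 (tight); carpentry 54/74 (slack 20).
Since finishing, carpentry are not tight, their duals are 0.
Dual feasibility on the basic columns requires 1·y_lumber + 1·y_assembly = 3.5, 2·y_lumber + 6·y_assembly = 17.
This yields shadow prices y_lumber = 1, y_assembly = 2.5.
Shadow price of lumber = 1.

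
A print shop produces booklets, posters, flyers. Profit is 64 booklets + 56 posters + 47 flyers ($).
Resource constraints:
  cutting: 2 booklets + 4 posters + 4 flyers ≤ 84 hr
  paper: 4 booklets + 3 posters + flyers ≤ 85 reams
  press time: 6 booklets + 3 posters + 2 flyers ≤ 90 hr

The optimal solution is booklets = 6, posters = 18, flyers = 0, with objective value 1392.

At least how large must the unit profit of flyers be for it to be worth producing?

48

Binding: cutting and press time. Non-binding: paper (7 unused).
Slack constraints have shadow price 0 (complementary slackness).
The binding rows give the dual system: 2·y_cutting + 6·y_press time = 64 and 4·y_cutting + 3·y_press time = 56.
Solving: y_cutting = 8, y_press time = 8.
flyers enters the basis when its profit ≥ yᵀa₃ = 8·4 + 8·2 = 48.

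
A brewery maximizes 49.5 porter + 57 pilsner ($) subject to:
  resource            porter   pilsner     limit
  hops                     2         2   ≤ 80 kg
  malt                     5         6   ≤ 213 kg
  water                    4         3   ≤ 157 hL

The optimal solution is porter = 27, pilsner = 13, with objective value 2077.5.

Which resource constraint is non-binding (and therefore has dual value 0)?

hops: 80/80 (binding)
malt: 213/213 (binding)
water: 147/157 (slack 10)
By complementary slackness, a constraint with positive slack has shadow price 0 → water.

water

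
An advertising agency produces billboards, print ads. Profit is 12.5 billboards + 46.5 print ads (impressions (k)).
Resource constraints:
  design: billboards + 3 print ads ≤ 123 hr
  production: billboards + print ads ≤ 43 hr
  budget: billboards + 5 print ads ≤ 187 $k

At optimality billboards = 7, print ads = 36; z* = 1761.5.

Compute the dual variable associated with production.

Check each constraint at x*: design 115/123 (slack 8); production 43/43 (tight); budget 187/187 (tight).
By complementary slackness, y = 0 for the non-binding constraint.
From A_Bᵀ y = c: 1·y_production + 1·y_budget = 12.5; 1·y_production + 5·y_budget = 46.5.
Solving: y_production = 4, y_budget = 8.5.
Shadow price of production = 4.

4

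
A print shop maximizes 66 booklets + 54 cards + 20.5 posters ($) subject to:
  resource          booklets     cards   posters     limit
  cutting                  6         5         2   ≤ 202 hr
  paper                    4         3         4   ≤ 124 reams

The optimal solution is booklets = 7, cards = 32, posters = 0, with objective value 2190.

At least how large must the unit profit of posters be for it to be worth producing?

At the optimum: cutting uses 202 of 202 (binding); paper uses 124 of 124 (binding).
Dual feasibility on the basic columns requires 6·y_cutting + 4·y_paper = 66, 5·y_cutting + 3·y_paper = 54.
→ y_cutting = 9 and y_paper = 3.
posters enters the basis when its profit ≥ yᵀa₃ = 9·2 + 3·4 = 30.

30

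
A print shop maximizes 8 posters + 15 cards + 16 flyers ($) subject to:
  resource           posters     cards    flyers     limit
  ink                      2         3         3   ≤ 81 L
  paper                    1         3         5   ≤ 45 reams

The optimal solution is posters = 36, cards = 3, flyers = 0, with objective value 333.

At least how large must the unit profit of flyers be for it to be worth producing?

At the optimum: ink uses 81 of 81 (binding); paper uses 45 of 45 (binding).
From A_Bᵀ y = c: 2·y_ink + 1·y_paper = 8; 3·y_ink + 3·y_paper = 15.
This yields shadow prices y_ink = 3, y_paper = 2.
flyers enters the basis when its profit ≥ yᵀa₃ = 3·3 + 2·5 = 19.

19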